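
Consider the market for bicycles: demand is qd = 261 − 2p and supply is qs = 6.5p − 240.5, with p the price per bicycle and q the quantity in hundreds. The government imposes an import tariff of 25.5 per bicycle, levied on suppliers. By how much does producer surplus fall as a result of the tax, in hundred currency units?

Producer surplus falls by 741 hundred.

Without the tax, 261 − 2p = 6.5p − 240.5 gives 8.5p = 501.5, so p* = 59 and q* = 143.
With the tax collected from suppliers, supply shifts: qs = 6.5(p − 25.5) − 240.5.
New equilibrium: consumers pay 78.5, suppliers receive 53, q = 104. (Wedge: pb − ps = 25.5.)
ΔPS is the trapezoid between Q = 104 and Q = 143 of height 6: ½ · (143 + 104) · 6 = 741.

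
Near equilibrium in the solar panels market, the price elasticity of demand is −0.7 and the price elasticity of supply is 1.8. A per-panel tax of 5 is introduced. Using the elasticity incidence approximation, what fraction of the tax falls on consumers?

Incidence ratio: consumers' share ≈ εs / (εs + |εd|) = 1.8 / (1.8 + 0.7) = 0.72.
Supply is the more elastic side, so consumers bear the larger share.

Consumers' share ≈ 0.72.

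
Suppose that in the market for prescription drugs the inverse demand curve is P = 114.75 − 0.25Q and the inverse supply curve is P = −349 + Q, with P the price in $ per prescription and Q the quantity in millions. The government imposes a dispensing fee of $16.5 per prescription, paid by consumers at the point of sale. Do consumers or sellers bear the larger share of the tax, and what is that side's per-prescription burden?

Inverting to Q(P) form: Qd = 459 − 4P; Qs = P + 349.
Before the tax: set 459 − 4P = P + 349 → P* = $22, Q* = 371.
With the tax collected from consumers, demand (in seller-price terms) shifts: Qd = 459 − 4(P + 16.5).
New equilibrium: consumers pay $25.3, sellers receive $8.8, Q = 357.8. (Wedge: Pb − Ps = 16.5.)
Per-prescription burden: consumers $3.3, sellers $13.2.
Sellers take the larger share because supply is less price-elastic here (demand slope 4 vs supply slope 1).

Sellers bear the larger share: $13.2 per prescription.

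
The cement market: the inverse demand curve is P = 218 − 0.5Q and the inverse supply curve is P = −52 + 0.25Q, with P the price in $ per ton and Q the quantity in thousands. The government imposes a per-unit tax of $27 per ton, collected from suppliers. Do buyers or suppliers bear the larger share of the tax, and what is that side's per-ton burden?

Rewrite in direct form: Qd = 436 − 2P and Qs = 4P + 208.
Before the tax: set 436 − 2P = 4P + 208 → P* = $38, Q* = 360.
With the tax collected from suppliers, supply shifts: Qs = 4(P − 27) + 208.
Solving gives Q = 324 with buyers paying $56 and suppliers receiving $29 (the $27 wedge).
Per-ton burden: buyers $18, suppliers $9.
Buyers take the larger share because demand is less price-elastic here (demand slope 2 vs supply slope 4).

Buyers bear the larger share: $18 per ton.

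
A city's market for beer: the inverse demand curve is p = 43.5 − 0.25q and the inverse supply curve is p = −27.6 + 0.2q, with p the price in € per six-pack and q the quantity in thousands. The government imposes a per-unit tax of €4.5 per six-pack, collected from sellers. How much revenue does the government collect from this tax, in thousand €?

Tax revenue = €666 thousand.

Inverting to q(p) form: qd = 174 − 4p; qs = 5p + 138.
Before the tax: set 174 − 4p = 5p + 138 → p* = €4, q* = 158.
With the tax collected from sellers, supply shifts: qs = 5(p − 4.5) + 138.
New equilibrium: consumers pay €6.5, sellers receive €2, q = 148. (Wedge: pb − ps = 4.5.)
Revenue = t · Q = 4.5 · 148 = €666.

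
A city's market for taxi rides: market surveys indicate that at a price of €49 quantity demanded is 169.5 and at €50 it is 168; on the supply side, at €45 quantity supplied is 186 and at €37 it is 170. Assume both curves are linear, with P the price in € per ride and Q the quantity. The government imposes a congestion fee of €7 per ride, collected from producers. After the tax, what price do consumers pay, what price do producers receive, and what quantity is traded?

Consumers pay €46; producers receive €39; quantity = 174.

Demand slope: (168 − 169.5)/(50 − 49) = -1.5, so Qd = 243 − 1.5P.
Supply slope: (170 − 186)/(37 − 45) = 2, so Qs = 2P + 96.
Before the tax: set 243 − 1.5P = 2P + 96 → P* = €42, Q* = 180.
With the tax collected from producers, supply shifts: Qs = 2(P − 7) + 96.
Solving gives Q = 174 with consumers paying €46 and producers receiving €39 (the €7 wedge).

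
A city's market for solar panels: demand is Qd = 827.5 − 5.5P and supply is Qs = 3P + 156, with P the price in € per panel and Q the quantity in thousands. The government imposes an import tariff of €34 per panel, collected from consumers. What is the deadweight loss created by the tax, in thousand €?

Without the tax, 827.5 − 5.5P = 3P + 156 gives 8.5P = 671.5, so P* = €79 and Q* = 393.
With the tax collected from consumers, demand (in seller-price terms) shifts: Qd = 827.5 − 5.5(P + 34).
Solving gives Q = 327 with consumers paying €91 and sellers receiving €57 (the €34 wedge).
Quantity falls by |ΔQ| = |393 − 327| = 66.
DWL = ½ · t · |ΔQ| = ½ · 34 · 66 = €1122.

Deadweight loss = €1122 thousand.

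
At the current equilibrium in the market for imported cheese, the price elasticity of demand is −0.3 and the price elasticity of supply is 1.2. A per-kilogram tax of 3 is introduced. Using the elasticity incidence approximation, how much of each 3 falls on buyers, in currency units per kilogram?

Incidence ratio: buyers' share ≈ εs / (εs + |εd|) = 1.2 / (1.2 + 0.3) = 0.8.
So buyers bear ≈ 0.8 × 3 = 2.4; sellers bear 0.6.

Buyers bear ≈ 2.4 per kilogram.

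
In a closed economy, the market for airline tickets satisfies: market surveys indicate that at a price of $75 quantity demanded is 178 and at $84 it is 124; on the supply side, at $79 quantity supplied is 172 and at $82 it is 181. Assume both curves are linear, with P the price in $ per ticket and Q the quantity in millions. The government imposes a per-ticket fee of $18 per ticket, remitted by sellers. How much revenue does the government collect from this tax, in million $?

Demand slope: (124 − 178)/(84 − 75) = -6, so Qd = 628 − 6P.
Supply slope: (181 − 172)/(82 − 79) = 3, so Qs = 3P − 65.
Without the tax, 628 − 6P = 3P − 65 gives 9P = 693, so P* = $77 and Q* = 166.
With the tax collected from sellers, supply shifts: Qs = 3(P − 18) − 65.
New equilibrium: consumers pay $83, sellers receive $65, Q = 130. (Wedge: Pb − Ps = 18.)
Revenue = t · Q = 18 · 130 = $2340.

Tax revenue = $2340 million.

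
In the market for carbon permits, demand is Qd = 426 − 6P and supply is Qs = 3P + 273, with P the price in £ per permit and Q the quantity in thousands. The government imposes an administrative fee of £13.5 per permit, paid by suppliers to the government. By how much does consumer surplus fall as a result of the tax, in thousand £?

Before the tax: set 426 − 6P = 3P + 273 → P* = £17, Q* = 324.
With the tax collected from suppliers, supply shifts: Qs = 3(P − 13.5) + 273.
Solving gives Q = 297 with consumers paying £21.5 and suppliers receiving £8 (the £13.5 wedge).
ΔCS is the trapezoid between Q = 297 and Q = 324 of height £4.5: ½ · (324 + 297) · 4.5 = £1397.25.

Consumer surplus falls by £1397.25 thousand.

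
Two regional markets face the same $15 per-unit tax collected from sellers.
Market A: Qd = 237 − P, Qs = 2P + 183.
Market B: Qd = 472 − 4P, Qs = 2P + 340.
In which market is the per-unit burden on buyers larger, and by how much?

Market A, by $5.

Market A: pre-tax P* = $18, Q* = 219; post-tax Q = 209; per-unit burden on buyers = $10.
Market B: pre-tax P* = $22, Q* = 384; post-tax Q = 364; per-unit burden on buyers = $5.
Difference: $10 vs $5 → market A is larger by $5.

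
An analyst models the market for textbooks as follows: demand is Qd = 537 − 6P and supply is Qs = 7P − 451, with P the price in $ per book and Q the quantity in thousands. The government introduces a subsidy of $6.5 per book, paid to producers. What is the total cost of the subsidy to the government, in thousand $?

Without the subsidy, 537 − 6P = 7P − 451 gives 13P = 988, so P* = $76 and Q* = 81.
With a per-unit subsidy paid to producers, each receives P + 6.5 per unit sold, so supply becomes Qs = 7(P + 6.5) − 451.
New equilibrium: consumers pay $72.5, producers receive $79, Q = 102. (Wedge: Pb − Ps = −6.5.)
Outlay = t · Q = 6.5 · 102 = $663.

Government outlay = $663 thousand.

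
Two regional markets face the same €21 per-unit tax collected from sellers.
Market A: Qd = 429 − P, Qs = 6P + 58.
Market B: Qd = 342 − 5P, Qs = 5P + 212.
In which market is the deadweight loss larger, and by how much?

Market B, by €362.25.

Market A: pre-tax P* = €53, Q* = 376; post-tax Q = 358; deadweight loss = €189.
Market B: pre-tax P* = €13, Q* = 277; post-tax Q = 224.5; deadweight loss = €551.25.
Difference: €189 vs €551.25 → market B is larger by €362.25.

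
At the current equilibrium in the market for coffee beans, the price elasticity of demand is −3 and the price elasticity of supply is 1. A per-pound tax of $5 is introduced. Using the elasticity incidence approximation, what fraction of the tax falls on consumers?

Incidence ratio: consumers' share ≈ εs / (εs + |εd|) = 1 / (1 + 3) = 0.25.
Supply is the less elastic side, so consumers bear the smaller share.

Consumers' share ≈ 0.25.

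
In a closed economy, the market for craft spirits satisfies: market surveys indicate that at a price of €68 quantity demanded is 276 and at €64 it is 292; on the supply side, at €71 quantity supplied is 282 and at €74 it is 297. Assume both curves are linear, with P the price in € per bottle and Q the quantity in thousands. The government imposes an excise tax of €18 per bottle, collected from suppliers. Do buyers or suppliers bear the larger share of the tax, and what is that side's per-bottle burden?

Buyers bear the larger share: €10 per bottle.

Demand slope: (292 − 276)/(64 − 68) = -4, so Qd = 548 − 4P.
Supply slope: (297 − 282)/(74 − 71) = 5, so Qs = 5P − 73.
Without the tax, 548 − 4P = 5P − 73 gives 9P = 621, so P* = €69 and Q* = 272.
With the tax collected from suppliers, supply shifts: Qs = 5(P − 18) − 73.
New equilibrium: buyers pay €79, suppliers receive €61, Q = 232. (Wedge: Pb − Ps = 18.)
Per-bottle burden: buyers €10, suppliers €8.
Buyers take the larger share because demand is less price-elastic here (demand slope 4 vs supply slope 5).
The less price-elastic side of the market bears the larger share of a per-unit tax.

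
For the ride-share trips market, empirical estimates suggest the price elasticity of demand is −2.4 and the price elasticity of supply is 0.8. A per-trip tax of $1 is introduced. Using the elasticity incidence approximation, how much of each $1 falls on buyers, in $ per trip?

Incidence ratio: buyers' share ≈ εs / (εs + |εd|) = 0.8 / (0.8 + 2.4) = 0.25.
So buyers bear ≈ 0.25 × $1 = $0.25; suppliers bear $0.75.

Buyers bear ≈ $0.25 per trip.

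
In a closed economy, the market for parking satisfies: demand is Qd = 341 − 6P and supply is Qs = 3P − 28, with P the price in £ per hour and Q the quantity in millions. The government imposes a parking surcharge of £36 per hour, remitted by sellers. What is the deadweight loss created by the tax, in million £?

Deadweight loss = £1296 million.

Before the tax: set 341 − 6P = 3P − 28 → P* = £41, Q* = 95.
With the tax collected from sellers, supply shifts: Qs = 3(P − 36) − 28.
New equilibrium: buyers pay £53, sellers receive £17, Q = 23. (Wedge: Pb − Ps = 36.)
Quantity falls by |ΔQ| = |95 − 23| = 72.
DWL = ½ · t · |ΔQ| = ½ · 36 · 72 = £1296.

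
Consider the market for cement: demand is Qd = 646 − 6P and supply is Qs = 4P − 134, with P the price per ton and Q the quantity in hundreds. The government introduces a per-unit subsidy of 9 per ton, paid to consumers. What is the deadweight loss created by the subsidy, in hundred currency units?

Without the subsidy, 646 − 6P = 4P − 134 gives 10P = 780, so P* = 78 and Q* = 178.
With a per-unit subsidy paid to consumers, each effectively pays P − 9, so demand becomes Qd = 646 − 6(P − 9).
New equilibrium: consumers pay 74.4, producers receive 83.4, Q = 199.6. (Wedge: Pb − Ps = −9.)
Quantity rises by |ΔQ| = |178 − 199.6| = 21.6.
DWL = ½ · t · |ΔQ| = ½ · 9 · 21.6 = 97.2.

Deadweight loss = 97.2 hundred.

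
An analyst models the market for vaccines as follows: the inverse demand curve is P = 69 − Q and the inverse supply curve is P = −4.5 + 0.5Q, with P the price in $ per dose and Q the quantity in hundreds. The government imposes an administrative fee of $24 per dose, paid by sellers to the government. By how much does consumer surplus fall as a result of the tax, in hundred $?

Consumer surplus falls by $656 hundred.

Inverting to Q(P) form: Qd = 69 − P; Qs = 2P + 9.
Without the tax, 69 − P = 2P + 9 gives 3P = 60, so P* = $20 and Q* = 49.
With the tax collected from sellers, supply shifts: Qs = 2(P − 24) + 9.
New equilibrium: buyers pay $36, sellers receive $12, Q = 33. (Wedge: Pb − Ps = 24.)
ΔCS is the trapezoid between Q = 33 and Q = 49 of height $16: ½ · (49 + 33) · 16 = $656.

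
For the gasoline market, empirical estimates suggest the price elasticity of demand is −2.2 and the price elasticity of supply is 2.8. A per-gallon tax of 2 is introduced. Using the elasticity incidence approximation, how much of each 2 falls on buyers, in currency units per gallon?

Incidence ratio: buyers' share ≈ εs / (εs + |εd|) = 2.8 / (2.8 + 2.2) = 0.56.
So buyers bear ≈ 0.56 × 2 = 1.12; producers bear 0.88.

Buyers bear ≈ 1.12 per gallon.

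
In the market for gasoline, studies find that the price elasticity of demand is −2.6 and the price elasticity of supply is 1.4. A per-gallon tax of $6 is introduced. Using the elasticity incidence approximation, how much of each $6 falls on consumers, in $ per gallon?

Incidence ratio: consumers' share ≈ εs / (εs + |εd|) = 1.4 / (1.4 + 2.6) = 0.35.
So consumers bear ≈ 0.35 × $6 = $2.1; sellers bear $3.9.

Consumers bear ≈ $2.1 per gallon.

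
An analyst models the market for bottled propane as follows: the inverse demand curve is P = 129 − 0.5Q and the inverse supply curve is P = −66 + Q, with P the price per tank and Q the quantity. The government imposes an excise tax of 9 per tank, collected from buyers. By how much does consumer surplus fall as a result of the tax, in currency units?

Inverting to Q(P) form: Qd = 258 − 2P; Qs = P + 66.
Before the tax: set 258 − 2P = P + 66 → P* = 64, Q* = 130.
With the tax collected from buyers, demand (in seller-price terms) shifts: Qd = 258 − 2(P + 9).
New equilibrium: buyers pay 67, sellers receive 58, Q = 124. (Wedge: Pb − Ps = 9.)
ΔCS is the trapezoid between Q = 124 and Q = 130 of height 3: ½ · (130 + 124) · 3 = 381.

Consumer surplus falls by 381.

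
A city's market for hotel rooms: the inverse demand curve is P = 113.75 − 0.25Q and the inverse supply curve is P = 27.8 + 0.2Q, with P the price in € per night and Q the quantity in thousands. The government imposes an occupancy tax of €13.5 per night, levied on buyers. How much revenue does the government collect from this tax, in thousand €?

Tax revenue = €2173.5 thousand.

Rewrite in direct form: Qd = 455 − 4P and Qs = 5P − 139.
Without the tax, 455 − 4P = 5P − 139 gives 9P = 594, so P* = €66 and Q* = 191.
With the tax collected from buyers, demand (in seller-price terms) shifts: Qd = 455 − 4(P + 13.5).
New equilibrium: buyers pay €73.5, sellers receive €60, Q = 161. (Wedge: Pb − Ps = 13.5.)
Revenue = t · Q = 13.5 · 161 = €2173.5.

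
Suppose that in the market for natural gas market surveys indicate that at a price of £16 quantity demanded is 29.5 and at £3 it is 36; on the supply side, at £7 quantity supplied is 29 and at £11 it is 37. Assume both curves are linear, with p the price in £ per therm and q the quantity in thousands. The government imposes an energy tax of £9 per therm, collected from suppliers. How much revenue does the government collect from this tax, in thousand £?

Tax revenue = £264.6 thousand.

Demand slope: (36 − 29.5)/(3 − 16) = -0.5, so qd = 37.5 − 0.5p.
Supply slope: (37 − 29)/(11 − 7) = 2, so qs = 2p + 15.
Without the tax, 37.5 − 0.5p = 2p + 15 gives 2.5p = 22.5, so p* = £9 and q* = 33.
With the tax collected from suppliers, supply shifts: qs = 2(p − 9) + 15.
New equilibrium: buyers pay £16.2, suppliers receive £7.2, q = 29.4. (Wedge: pb − ps = 9.)
Revenue = t · Q = 9 · 29.4 = £264.6.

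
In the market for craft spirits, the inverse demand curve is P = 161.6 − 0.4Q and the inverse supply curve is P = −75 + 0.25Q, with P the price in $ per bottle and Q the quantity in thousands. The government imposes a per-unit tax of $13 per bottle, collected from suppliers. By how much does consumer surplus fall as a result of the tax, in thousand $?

Rewrite in direct form: Qd = 404 − 2.5P and Qs = 4P + 300.
Before the tax: set 404 − 2.5P = 4P + 300 → P* = $16, Q* = 364.
With the tax collected from suppliers, supply shifts: Qs = 4(P − 13) + 300.
New equilibrium: buyers pay $24, suppliers receive $11, Q = 344. (Wedge: Pb − Ps = 13.)
ΔCS is the trapezoid between Q = 344 and Q = 364 of height $8: ½ · (364 + 344) · 8 = $2832.

Consumer surplus falls by $2832 thousand.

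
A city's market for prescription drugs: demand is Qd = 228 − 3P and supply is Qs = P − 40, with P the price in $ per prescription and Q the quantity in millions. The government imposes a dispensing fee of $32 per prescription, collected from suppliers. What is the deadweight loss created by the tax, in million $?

Before the tax: set 228 − 3P = P − 40 → P* = $67, Q* = 27.
With the tax collected from suppliers, supply shifts: Qs = (P − 32) − 40.
Solving gives Q = 3 with consumers paying $75 and suppliers receiving $43 (the $32 wedge).
Quantity falls by |ΔQ| = |27 − 3| = 24.
DWL = ½ · t · |ΔQ| = ½ · 32 · 24 = $384.

Deadweight loss = $384 million.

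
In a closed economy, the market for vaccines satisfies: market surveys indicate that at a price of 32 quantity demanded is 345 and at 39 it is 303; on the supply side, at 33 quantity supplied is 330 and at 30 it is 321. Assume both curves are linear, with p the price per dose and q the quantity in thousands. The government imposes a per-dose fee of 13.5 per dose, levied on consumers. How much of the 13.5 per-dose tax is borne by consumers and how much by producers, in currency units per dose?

Consumers bear 4.5 per dose; producers bear 9 per dose.

Demand slope: (303 − 345)/(39 − 32) = -6, so qd = 537 − 6p.
Supply slope: (321 − 330)/(30 − 33) = 3, so qs = 3p + 231.
Before the tax: set 537 − 6p = 3p + 231 → p* = 34, q* = 333.
With the tax collected from consumers, demand (in seller-price terms) shifts: qd = 537 − 6(p + 13.5).
New equilibrium: consumers pay 38.5, producers receive 25, q = 306. (Wedge: pb − ps = 13.5.)
Burden on consumers: 4.5; on producers: 9. (They sum to 13.5.)
The less price-elastic side of the market bears the larger share of a per-unit tax.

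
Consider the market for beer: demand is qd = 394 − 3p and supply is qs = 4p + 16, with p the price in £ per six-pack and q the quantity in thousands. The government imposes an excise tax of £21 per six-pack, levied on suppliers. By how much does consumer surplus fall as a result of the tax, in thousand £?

Consumer surplus falls by £2568 thousand.

Before the tax: set 394 − 3p = 4p + 16 → p* = £54, q* = 232.
With the tax collected from suppliers, supply shifts: qs = 4(p − 21) + 16.
New equilibrium: consumers pay £66, suppliers receive £45, q = 196. (Wedge: pb − ps = 21.)
ΔCS is the trapezoid between Q = 196 and Q = 232 of height £12: ½ · (232 + 196) · 12 = £2568.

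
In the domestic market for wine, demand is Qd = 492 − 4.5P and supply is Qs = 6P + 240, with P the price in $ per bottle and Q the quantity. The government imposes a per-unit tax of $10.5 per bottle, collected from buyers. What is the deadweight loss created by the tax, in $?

Without the tax, 492 − 4.5P = 6P + 240 gives 10.5P = 252, so P* = $24 and Q* = 384.
With the tax collected from buyers, demand (in seller-price terms) shifts: Qd = 492 − 4.5(P + 10.5).
New equilibrium: buyers pay $30, producers receive $19.5, Q = 357. (Wedge: Pb − Ps = 10.5.)
Quantity falls by |ΔQ| = |384 − 357| = 27.
DWL = ½ · t · |ΔQ| = ½ · 10.5 · 27 = $141.75.

Deadweight loss = $141.75.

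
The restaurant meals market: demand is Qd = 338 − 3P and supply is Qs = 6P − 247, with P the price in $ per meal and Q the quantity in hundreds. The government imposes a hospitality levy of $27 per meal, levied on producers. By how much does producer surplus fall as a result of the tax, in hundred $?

Before the tax: set 338 − 3P = 6P − 247 → P* = $65, Q* = 143.
With the tax collected from producers, supply shifts: Qs = 6(P − 27) − 247.
New equilibrium: buyers pay $83, producers receive $56, Q = 89. (Wedge: Pb − Ps = 27.)
ΔPS is the trapezoid between Q = 89 and Q = 143 of height $9: ½ · (143 + 89) · 9 = $1044.

Producer surplus falls by $1044 hundred.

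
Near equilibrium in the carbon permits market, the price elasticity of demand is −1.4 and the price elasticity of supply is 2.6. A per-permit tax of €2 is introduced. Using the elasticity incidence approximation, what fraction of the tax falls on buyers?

Incidence ratio: buyers' share ≈ εs / (εs + |εd|) = 2.6 / (2.6 + 1.4) = 0.65.
Supply is the more elastic side, so buyers bear the larger share.

Buyers' share ≈ 0.65.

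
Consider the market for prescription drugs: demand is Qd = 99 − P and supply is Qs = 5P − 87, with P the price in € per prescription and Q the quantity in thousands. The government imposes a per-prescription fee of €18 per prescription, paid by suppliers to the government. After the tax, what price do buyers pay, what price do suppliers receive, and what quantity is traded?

Buyers pay €46; suppliers receive €28; quantity = 53.

Without the tax, 99 − P = 5P − 87 gives 6P = 186, so P* = €31 and Q* = 68.
With the tax collected from suppliers, supply shifts: Qs = 5(P − 18) − 87.
New equilibrium: buyers pay €46, suppliers receive €28, Q = 53. (Wedge: Pb − Ps = 18.)
The less price-elastic side of the market bears the larger share of a per-unit tax.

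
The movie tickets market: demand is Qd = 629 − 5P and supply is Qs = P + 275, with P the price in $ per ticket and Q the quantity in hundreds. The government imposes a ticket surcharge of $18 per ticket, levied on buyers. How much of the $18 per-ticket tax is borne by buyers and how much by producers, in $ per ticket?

Buyers bear $3 per ticket; producers bear $15 per ticket.

Before the tax: set 629 − 5P = P + 275 → P* = $59, Q* = 334.
With the tax collected from buyers, demand (in seller-price terms) shifts: Qd = 629 − 5(P + 18).
Solving gives Q = 319 with buyers paying $62 and producers receiving $44 (the $18 wedge).
Burden on buyers: $3; on producers: $15. (They sum to $18.)
The less price-elastic side of the market bears the larger share of a per-unit tax.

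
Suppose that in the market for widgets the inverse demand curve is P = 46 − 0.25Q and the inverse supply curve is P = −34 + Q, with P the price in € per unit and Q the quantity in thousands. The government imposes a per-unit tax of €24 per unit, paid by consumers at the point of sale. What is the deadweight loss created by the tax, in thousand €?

Deadweight loss = €230.4 thousand.

Inverting to Q(P) form: Qd = 184 − 4P; Qs = P + 34.
Without the tax, 184 − 4P = P + 34 gives 5P = 150, so P* = €30 and Q* = 64.
With the tax collected from consumers, demand (in seller-price terms) shifts: Qd = 184 − 4(P + 24).
New equilibrium: consumers pay €34.8, suppliers receive €10.8, Q = 44.8. (Wedge: Pb − Ps = 24.)
Quantity falls by |ΔQ| = |64 − 44.8| = 19.2.
DWL = ½ · t · |ΔQ| = ½ · 24 · 19.2 = €230.4.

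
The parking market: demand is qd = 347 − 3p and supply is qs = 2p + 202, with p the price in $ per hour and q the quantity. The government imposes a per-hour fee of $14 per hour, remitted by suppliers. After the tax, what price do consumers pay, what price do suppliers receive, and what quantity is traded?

Consumers pay $34.6; suppliers receive $20.6; quantity = 243.2.

Before the tax: set 347 − 3p = 2p + 202 → p* = $29, q* = 260.
With the tax collected from suppliers, supply shifts: qs = 2(p − 14) + 202.
New equilibrium: consumers pay $34.6, suppliers receive $20.6, q = 243.2. (Wedge: pb − ps = 14.)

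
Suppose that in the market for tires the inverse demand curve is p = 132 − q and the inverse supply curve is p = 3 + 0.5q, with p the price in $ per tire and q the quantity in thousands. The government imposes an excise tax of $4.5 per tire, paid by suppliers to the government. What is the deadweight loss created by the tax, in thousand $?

Deadweight loss = $6.75 thousand.

Rewrite in direct form: qd = 132 − p and qs = 2p − 6.
Without the tax, 132 − p = 2p − 6 gives 3p = 138, so p* = $46 and q* = 86.
With the tax collected from suppliers, supply shifts: qs = 2(p − 4.5) − 6.
New equilibrium: consumers pay $49, suppliers receive $44.5, q = 83. (Wedge: pb − ps = 4.5.)
Quantity falls by |ΔQ| = |86 − 83| = 3.
DWL = ½ · t · |ΔQ| = ½ · 4.5 · 3 = $6.75.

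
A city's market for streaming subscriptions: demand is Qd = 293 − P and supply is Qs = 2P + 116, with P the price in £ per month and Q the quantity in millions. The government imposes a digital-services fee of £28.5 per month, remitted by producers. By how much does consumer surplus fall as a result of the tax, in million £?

Without the tax, 293 − P = 2P + 116 gives 3P = 177, so P* = £59 and Q* = 234.
With the tax collected from producers, supply shifts: Qs = 2(P − 28.5) + 116.
Solving gives Q = 215 with buyers paying £78 and producers receiving £49.5 (the £28.5 wedge).
ΔCS is the trapezoid between Q = 215 and Q = 234 of height £19: ½ · (234 + 215) · 19 = £4265.5.

Consumer surplus falls by £4265.5 million.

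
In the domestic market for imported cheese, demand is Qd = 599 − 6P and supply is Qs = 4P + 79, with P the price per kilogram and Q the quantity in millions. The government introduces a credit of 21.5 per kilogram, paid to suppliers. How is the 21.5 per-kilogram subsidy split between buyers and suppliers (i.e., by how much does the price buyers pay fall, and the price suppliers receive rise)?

Buyers gain 8.6 per kilogram; suppliers gain 12.9 per kilogram.

Without the subsidy, 599 − 6P = 4P + 79 gives 10P = 520, so P* = 52 and Q* = 287.
With a per-unit subsidy paid to suppliers, each receives P + 21.5 per unit sold, so supply becomes Qs = 4(P + 21.5) + 79.
Solving gives Q = 338.6 with buyers paying 43.4 and suppliers receiving 64.9 (the 21.5 wedge).
Gain to buyers: 8.6; to suppliers: 12.9. (They sum to 21.5.)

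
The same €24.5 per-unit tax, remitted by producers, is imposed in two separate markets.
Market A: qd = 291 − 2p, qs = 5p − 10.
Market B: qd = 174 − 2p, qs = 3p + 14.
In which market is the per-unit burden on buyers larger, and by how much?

Market A, by €2.8.

Market A: pre-tax p* = €43, q* = 205; post-tax q = 170; per-unit burden on buyers = €17.5.
Market B: pre-tax p* = €32, q* = 110; post-tax q = 80.6; per-unit burden on buyers = €14.7.
Difference: €17.5 vs €14.7 → market A is larger by €2.8.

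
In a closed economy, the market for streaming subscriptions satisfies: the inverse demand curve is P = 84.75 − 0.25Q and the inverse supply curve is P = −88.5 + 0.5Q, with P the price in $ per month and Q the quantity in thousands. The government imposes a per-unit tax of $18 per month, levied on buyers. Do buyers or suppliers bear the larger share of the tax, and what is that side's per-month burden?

Suppliers bear the larger share: $12 per month.

Inverting to Q(P) form: Qd = 339 − 4P; Qs = 2P + 177.
Without the tax, 339 − 4P = 2P + 177 gives 6P = 162, so P* = $27 and Q* = 231.
With the tax collected from buyers, demand (in seller-price terms) shifts: Qd = 339 − 4(P + 18).
New equilibrium: buyers pay $33, suppliers receive $15, Q = 207. (Wedge: Pb − Ps = 18.)
Per-month burden: buyers $6, suppliers $12.
Suppliers take the larger share because supply is less price-elastic here (demand slope 4 vs supply slope 2).
The less price-elastic side of the market bears the larger share of a per-unit tax.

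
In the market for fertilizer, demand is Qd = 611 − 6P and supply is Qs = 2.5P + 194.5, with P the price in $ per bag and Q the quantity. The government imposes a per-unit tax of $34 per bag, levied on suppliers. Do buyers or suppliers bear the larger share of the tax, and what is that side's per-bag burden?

Without the tax, 611 − 6P = 2.5P + 194.5 gives 8.5P = 416.5, so P* = $49 and Q* = 317.
With the tax collected from suppliers, supply shifts: Qs = 2.5(P − 34) + 194.5.
New equilibrium: buyers pay $59, suppliers receive $25, Q = 257. (Wedge: Pb − Ps = 34.)
Per-bag burden: buyers $10, suppliers $24.
Suppliers take the larger share because supply is less price-elastic here (demand slope 6 vs supply slope 2.5).
The less price-elastic side of the market bears the larger share of a per-unit tax.

Suppliers bear the larger share: $24 per bag.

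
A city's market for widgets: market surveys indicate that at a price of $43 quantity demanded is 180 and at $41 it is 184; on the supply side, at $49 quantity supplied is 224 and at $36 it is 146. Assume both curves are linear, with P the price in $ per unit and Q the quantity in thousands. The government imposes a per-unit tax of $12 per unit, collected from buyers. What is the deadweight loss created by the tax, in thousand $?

Demand slope: (184 − 180)/(41 − 43) = -2, so Qd = 266 − 2P.
Supply slope: (146 − 224)/(36 − 49) = 6, so Qs = 6P − 70.
Without the tax, 266 − 2P = 6P − 70 gives 8P = 336, so P* = $42 and Q* = 182.
With the tax collected from buyers, demand (in seller-price terms) shifts: Qd = 266 − 2(P + 12).
Solving gives Q = 164 with buyers paying $51 and producers receiving $39 (the $12 wedge).
Quantity falls by |ΔQ| = |182 − 164| = 18.
DWL = ½ · t · |ΔQ| = ½ · 12 · 18 = $108.

Deadweight loss = $108 thousand.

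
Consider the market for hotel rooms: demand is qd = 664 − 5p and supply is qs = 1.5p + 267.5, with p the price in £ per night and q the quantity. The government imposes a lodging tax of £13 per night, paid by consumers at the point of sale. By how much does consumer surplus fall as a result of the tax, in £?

Without the tax, 664 − 5p = 1.5p + 267.5 gives 6.5p = 396.5, so p* = £61 and q* = 359.
With the tax collected from consumers, demand (in seller-price terms) shifts: qd = 664 − 5(p + 13).
New equilibrium: consumers pay £64, producers receive £51, q = 344. (Wedge: pb − ps = 13.)
ΔCS is the trapezoid between Q = 344 and Q = 359 of height £3: ½ · (359 + 344) · 3 = £1054.5.

Consumer surplus falls by £1054.5.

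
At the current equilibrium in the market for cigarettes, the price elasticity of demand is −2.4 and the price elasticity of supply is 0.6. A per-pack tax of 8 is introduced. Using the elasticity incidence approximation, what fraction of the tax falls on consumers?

Consumers' share ≈ 0.2.

Incidence ratio: consumers' share ≈ εs / (εs + |εd|) = 0.6 / (0.6 + 2.4) = 0.2.
Supply is the less elastic side, so consumers bear the smaller share.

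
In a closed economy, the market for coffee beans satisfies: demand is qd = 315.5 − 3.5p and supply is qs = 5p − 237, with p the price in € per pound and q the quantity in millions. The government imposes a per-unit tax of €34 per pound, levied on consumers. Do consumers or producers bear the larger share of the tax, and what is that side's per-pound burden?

Before the tax: set 315.5 − 3.5p = 5p − 237 → p* = €65, q* = 88.
With the tax collected from consumers, demand (in seller-price terms) shifts: qd = 315.5 − 3.5(p + 34).
New equilibrium: consumers pay €85, producers receive €51, q = 18. (Wedge: pb − ps = 34.)
Per-pound burden: consumers €20, producers €14.
Consumers take the larger share because demand is less price-elastic here (demand slope 3.5 vs supply slope 5).
The less price-elastic side of the market bears the larger share of a per-unit tax.

Consumers bear the larger share: €20 per pound.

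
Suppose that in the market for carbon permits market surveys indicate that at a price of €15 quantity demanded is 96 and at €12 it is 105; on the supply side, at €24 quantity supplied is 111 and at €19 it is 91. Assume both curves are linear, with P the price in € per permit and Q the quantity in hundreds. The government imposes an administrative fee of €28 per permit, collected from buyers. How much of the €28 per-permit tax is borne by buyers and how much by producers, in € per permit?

Buyers bear €16 per permit; producers bear €12 per permit.

Demand slope: (105 − 96)/(12 − 15) = -3, so Qd = 141 − 3P.
Supply slope: (91 − 111)/(19 − 24) = 4, so Qs = 4P + 15.
Before the tax: set 141 − 3P = 4P + 15 → P* = €18, Q* = 87.
With the tax collected from buyers, demand (in seller-price terms) shifts: Qd = 141 − 3(P + 28).
New equilibrium: buyers pay €34, producers receive €6, Q = 39. (Wedge: Pb − Ps = 28.)
Burden on buyers: €16; on producers: €12. (They sum to €28.)
The less price-elastic side of the market bears the larger share of a per-unit tax.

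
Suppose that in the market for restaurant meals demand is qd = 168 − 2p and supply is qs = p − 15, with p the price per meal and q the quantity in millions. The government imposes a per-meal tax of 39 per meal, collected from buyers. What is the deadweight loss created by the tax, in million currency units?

Before the tax: set 168 − 2p = p − 15 → p* = 61, q* = 46.
With the tax collected from buyers, demand (in seller-price terms) shifts: qd = 168 − 2(p + 39).
New equilibrium: buyers pay 74, sellers receive 35, q = 20. (Wedge: pb − ps = 39.)
Quantity falls by |ΔQ| = |46 − 20| = 26.
DWL = ½ · t · |ΔQ| = ½ · 39 · 26 = 507.

Deadweight loss = 507 million.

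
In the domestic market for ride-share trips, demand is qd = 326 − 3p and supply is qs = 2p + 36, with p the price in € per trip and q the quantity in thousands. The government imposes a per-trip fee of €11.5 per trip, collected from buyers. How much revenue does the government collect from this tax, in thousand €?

Without the tax, 326 − 3p = 2p + 36 gives 5p = 290, so p* = €58 and q* = 152.
With the tax collected from buyers, demand (in seller-price terms) shifts: qd = 326 − 3(p + 11.5).
Solving gives q = 138.2 with buyers paying €62.6 and sellers receiving €51.1 (the €11.5 wedge).
Revenue = t · Q = 11.5 · 138.2 = €1589.3.

Tax revenue = €1589.3 thousand.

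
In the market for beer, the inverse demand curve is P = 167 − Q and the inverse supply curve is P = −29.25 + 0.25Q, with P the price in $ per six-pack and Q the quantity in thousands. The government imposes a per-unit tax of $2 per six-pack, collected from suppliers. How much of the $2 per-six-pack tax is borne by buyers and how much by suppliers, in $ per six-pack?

Rewrite in direct form: Qd = 167 − P and Qs = 4P + 117.
Before the tax: set 167 − P = 4P + 117 → P* = $10, Q* = 157.
With the tax collected from suppliers, supply shifts: Qs = 4(P − 2) + 117.
Solving gives Q = 155.4 with buyers paying $11.6 and suppliers receiving $9.6 (the $2 wedge).
Burden on buyers: $1.6; on suppliers: $0.4. (They sum to $2.)

Buyers bear $1.6 per six-pack; suppliers bear $0.4 per six-pack.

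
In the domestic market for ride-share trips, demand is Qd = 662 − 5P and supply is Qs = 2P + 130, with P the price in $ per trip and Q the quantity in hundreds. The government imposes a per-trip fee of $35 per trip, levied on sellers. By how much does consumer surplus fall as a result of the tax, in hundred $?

Consumer surplus falls by $2570 hundred.

Without the tax, 662 − 5P = 2P + 130 gives 7P = 532, so P* = $76 and Q* = 282.
With the tax collected from sellers, supply shifts: Qs = 2(P − 35) + 130.
Solving gives Q = 232 with consumers paying $86 and sellers receiving $51 (the $35 wedge).
ΔCS is the trapezoid between Q = 232 and Q = 282 of height $10: ½ · (282 + 232) · 10 = $2570.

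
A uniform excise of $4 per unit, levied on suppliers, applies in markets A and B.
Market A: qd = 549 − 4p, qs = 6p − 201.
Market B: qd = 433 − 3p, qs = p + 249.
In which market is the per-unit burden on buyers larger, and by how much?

Market A, by $1.4.

Market A: pre-tax p* = $75, q* = 249; post-tax q = 239.4; per-unit burden on buyers = $2.4.
Market B: pre-tax p* = $46, q* = 295; post-tax q = 292; per-unit burden on buyers = $1.
Difference: $2.4 vs $1 → market A is larger by $1.4.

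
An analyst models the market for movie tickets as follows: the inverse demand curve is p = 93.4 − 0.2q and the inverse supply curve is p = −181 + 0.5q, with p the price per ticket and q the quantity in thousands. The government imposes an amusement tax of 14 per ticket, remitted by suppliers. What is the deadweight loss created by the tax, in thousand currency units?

Deadweight loss = 140 thousand.

Rewrite in direct form: qd = 467 − 5p and qs = 2p + 362.
Before the tax: set 467 − 5p = 2p + 362 → p* = 15, q* = 392.
With the tax collected from suppliers, supply shifts: qs = 2(p − 14) + 362.
Solving gives q = 372 with consumers paying 19 and suppliers receiving 5 (the 14 wedge).
Quantity falls by |ΔQ| = |392 − 372| = 20.
DWL = ½ · t · |ΔQ| = ½ · 14 · 20 = 140.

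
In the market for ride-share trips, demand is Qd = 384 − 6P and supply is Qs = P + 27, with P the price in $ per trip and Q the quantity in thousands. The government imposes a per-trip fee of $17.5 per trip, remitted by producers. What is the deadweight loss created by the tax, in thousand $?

Without the tax, 384 − 6P = P + 27 gives 7P = 357, so P* = $51 and Q* = 78.
With the tax collected from producers, supply shifts: Qs = (P − 17.5) + 27.
Solving gives Q = 63 with consumers paying $53.5 and producers receiving $36 (the $17.5 wedge).
Quantity falls by |ΔQ| = |78 − 63| = 15.
DWL = ½ · t · |ΔQ| = ½ · 17.5 · 15 = $131.25.

Deadweight loss = $131.25 thousand.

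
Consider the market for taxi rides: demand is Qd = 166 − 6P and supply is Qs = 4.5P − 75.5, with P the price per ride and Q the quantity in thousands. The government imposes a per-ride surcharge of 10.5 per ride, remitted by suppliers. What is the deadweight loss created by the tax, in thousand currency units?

Before the tax: set 166 − 6P = 4.5P − 75.5 → P* = 23, Q* = 28.
With the tax collected from suppliers, supply shifts: Qs = 4.5(P − 10.5) − 75.5.
Solving gives Q = 1 with consumers paying 27.5 and suppliers receiving 17 (the 10.5 wedge).
Quantity falls by |ΔQ| = |28 − 1| = 27.
DWL = ½ · t · |ΔQ| = ½ · 10.5 · 27 = 141.75.

Deadweight loss = 141.75 thousand.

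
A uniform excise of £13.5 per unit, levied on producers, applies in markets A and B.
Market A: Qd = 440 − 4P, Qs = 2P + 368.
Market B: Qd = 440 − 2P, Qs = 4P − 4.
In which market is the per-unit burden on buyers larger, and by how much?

Market B, by £4.5.

Market A: pre-tax P* = £12, Q* = 392; post-tax Q = 374; per-unit burden on buyers = £4.5.
Market B: pre-tax P* = £74, Q* = 292; post-tax Q = 274; per-unit burden on buyers = £9.
Difference: £4.5 vs £9 → market B is larger by £4.5.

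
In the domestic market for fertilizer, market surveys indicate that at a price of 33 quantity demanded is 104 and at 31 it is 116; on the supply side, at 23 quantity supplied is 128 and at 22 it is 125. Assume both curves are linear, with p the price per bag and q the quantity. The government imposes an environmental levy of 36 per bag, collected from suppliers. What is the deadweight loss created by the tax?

Demand slope: (116 − 104)/(31 − 33) = -6, so qd = 302 − 6p.
Supply slope: (125 − 128)/(22 − 23) = 3, so qs = 3p + 59.
Before the tax: set 302 − 6p = 3p + 59 → p* = 27, q* = 140.
With the tax collected from suppliers, supply shifts: qs = 3(p − 36) + 59.
New equilibrium: consumers pay 39, suppliers receive 3, q = 68. (Wedge: pb − ps = 36.)
Quantity falls by |ΔQ| = |140 − 68| = 72.
DWL = ½ · t · |ΔQ| = ½ · 36 · 72 = 1296.

Deadweight loss = 1296.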